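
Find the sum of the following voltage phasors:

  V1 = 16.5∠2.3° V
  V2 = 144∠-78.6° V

Step 1 — Convert each phasor to rectangular form:
  V1 = 16.5·(cos(2.3°) + j·sin(2.3°)) = 16.49 + j0.6622 V
  V2 = 144·(cos(-78.6°) + j·sin(-78.6°)) = 28.46 - j141.2 V
Step 2 — Sum components: V_total = 44.95 - j140.5 V.
Step 3 — Convert to polar: |V_total| = 147.5 V, ∠V_total = -72.3°.

V_total = 147.5∠-72.3° V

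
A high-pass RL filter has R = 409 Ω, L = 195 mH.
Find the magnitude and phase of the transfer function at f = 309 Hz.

Step 1 — Angular frequency: ω = 2π·309 = 1942 rad/s.
Step 2 — Transfer function: H(jω) = jωL/(R + jωL).
Step 3 — Numerator jωL = j·378.6; denominator R + jωL = 409 + j378.6.
Step 4 — H = 0.4615 + j0.4985.
Step 5 — Magnitude: |H| = 0.6793 (-3.4 dB); phase: φ = 47.2°.

|H| = 0.6793 (-3.4 dB), φ = 47.2°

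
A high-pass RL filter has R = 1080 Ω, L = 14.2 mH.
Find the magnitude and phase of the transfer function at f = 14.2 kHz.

Step 1 — Angular frequency: ω = 2π·1.42e+04 = 8.922e+04 rad/s.
Step 2 — Transfer function: H(jω) = jωL/(R + jωL).
Step 3 — Numerator jωL = j·1267; denominator R + jωL = 1080 + j1267.
Step 4 — H = 0.5792 + j0.4937.
Step 5 — Magnitude: |H| = 0.761 (-2.4 dB); phase: φ = 40.4°.

|H| = 0.761 (-2.4 dB), φ = 40.4°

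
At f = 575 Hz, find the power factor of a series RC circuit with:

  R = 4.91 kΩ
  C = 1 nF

Step 1 — Angular frequency: ω = 2π·f = 2π·575 = 3613 rad/s.
Step 2 — Component impedances:
  R: Z = R = 4910 Ω
  C: Z = 1/(jωC) = -j/(ω·C) = 0 - j2.768e+05 Ω
Step 3 — Series combination: Z_total = R + C = 4910 - j2.768e+05 Ω = 2.768e+05∠-89.0° Ω.
Step 4 — Power factor: PF = cos(φ) = Re(Z)/|Z| = 4910/2.768e+05 = 0.01774.
Step 5 — Type: Im(Z) = -2.768e+05 ⇒ leading (phase φ = -89.0°).

PF = 0.01774 (leading, φ = -89.0°)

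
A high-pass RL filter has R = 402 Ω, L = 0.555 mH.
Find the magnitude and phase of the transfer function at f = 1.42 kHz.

Step 1 — Angular frequency: ω = 2π·1420 = 8922 rad/s.
Step 2 — Transfer function: H(jω) = jωL/(R + jωL).
Step 3 — Numerator jωL = j·4.952; denominator R + jωL = 402 + j4.952.
Step 4 — H = 0.0001517 + j0.01232.
Step 5 — Magnitude: |H| = 0.01232 (-38.2 dB); phase: φ = 89.3°.

|H| = 0.01232 (-38.2 dB), φ = 89.3°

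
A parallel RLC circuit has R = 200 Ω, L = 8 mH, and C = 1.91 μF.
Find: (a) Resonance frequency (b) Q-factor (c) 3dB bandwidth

Step 1 — Resonance: ω₀ = 1/√(LC) = 1/√(0.008·1.91e-06) = 8090 rad/s.
Step 2 — f₀ = ω₀/(2π) = 1288 Hz.
Step 3 — Parallel Q: Q = R/(ω₀L) = 200/(8090·0.008) = 3.09.
Step 4 — Bandwidth: Δω = ω₀/Q = 2618 rad/s; BW = Δω/(2π) = 416.6 Hz.

(a) f₀ = 1288 Hz  (b) Q = 3.09  (c) BW = 416.6 Hz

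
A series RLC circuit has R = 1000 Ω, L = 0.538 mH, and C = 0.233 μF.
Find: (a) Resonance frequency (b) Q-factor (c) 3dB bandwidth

Step 1 — Resonance: ω₀ = 1/√(LC) = 1/√(0.000538·2.33e-07) = 8.932e+04 rad/s.
Step 2 — f₀ = ω₀/(2π) = 1.422e+04 Hz.
Step 3 — Series Q: Q = ω₀L/R = 8.932e+04·0.000538/1000 = 0.04805.
Step 4 — Bandwidth: Δω = ω₀/Q = 1.859e+06 rad/s; BW = Δω/(2π) = 2.958e+05 Hz.

(a) f₀ = 1.422e+04 Hz  (b) Q = 0.04805  (c) BW = 2.958e+05 Hz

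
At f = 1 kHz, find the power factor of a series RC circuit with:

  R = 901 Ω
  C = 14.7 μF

Step 1 — Angular frequency: ω = 2π·f = 2π·1000 = 6283 rad/s.
Step 2 — Component impedances:
  R: Z = R = 901 Ω
  C: Z = 1/(jωC) = -j/(ω·C) = 0 - j10.83 Ω
Step 3 — Series combination: Z_total = R + C = 901 - j10.83 Ω = 901.1∠-0.7° Ω.
Step 4 — Power factor: PF = cos(φ) = Re(Z)/|Z| = 901/901.1 = 0.9999.
Step 5 — Type: Im(Z) = -10.83 ⇒ leading (phase φ = -0.7°).

PF = 0.9999 (leading, φ = -0.7°)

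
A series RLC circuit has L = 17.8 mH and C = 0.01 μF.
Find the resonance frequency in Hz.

Step 1 — Resonance condition Im(Z)=0 gives ω₀ = 1/√(LC).
Step 2 — ω₀ = 1/√(0.0178·1e-08) = 7.495e+04 rad/s.
Step 3 — f₀ = ω₀/(2π) = 1.193e+04 Hz.

f₀ = 1.193e+04 Hz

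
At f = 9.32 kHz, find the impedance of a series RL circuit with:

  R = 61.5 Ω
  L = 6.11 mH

Step 1 — Angular frequency: ω = 2π·f = 2π·9320 = 5.856e+04 rad/s.
Step 2 — Component impedances:
  R: Z = R = 61.5 Ω
  L: Z = jωL = j·5.856e+04·0.00611 = 0 + j357.8 Ω
Step 3 — Series combination: Z_total = R + L = 61.5 + j357.8 Ω = 363∠80.2° Ω.

Z = 61.5 + j357.8 Ω = 363∠80.2° Ω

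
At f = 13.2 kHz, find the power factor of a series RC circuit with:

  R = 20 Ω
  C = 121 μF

Step 1 — Angular frequency: ω = 2π·f = 2π·1.32e+04 = 8.294e+04 rad/s.
Step 2 — Component impedances:
  R: Z = R = 20 Ω
  C: Z = 1/(jωC) = -j/(ω·C) = 0 - j0.09965 Ω
Step 3 — Series combination: Z_total = R + C = 20 - j0.09965 Ω = 20∠-0.3° Ω.
Step 4 — Power factor: PF = cos(φ) = Re(Z)/|Z| = 20/20 = 1.
Step 5 — Type: Im(Z) = -0.09965 ⇒ leading (phase φ = -0.3°).

PF = 1 (leading, φ = -0.3°)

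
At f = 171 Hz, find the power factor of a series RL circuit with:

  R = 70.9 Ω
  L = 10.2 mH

Step 1 — Angular frequency: ω = 2π·f = 2π·171 = 1074 rad/s.
Step 2 — Component impedances:
  R: Z = R = 70.9 Ω
  L: Z = jωL = j·1074·0.0102 = 0 + j10.96 Ω
Step 3 — Series combination: Z_total = R + L = 70.9 + j10.96 Ω = 71.74∠8.8° Ω.
Step 4 — Power factor: PF = cos(φ) = Re(Z)/|Z| = 70.9/71.74 = 0.9883.
Step 5 — Type: Im(Z) = 10.96 ⇒ lagging (phase φ = 8.8°).

PF = 0.9883 (lagging, φ = 8.8°)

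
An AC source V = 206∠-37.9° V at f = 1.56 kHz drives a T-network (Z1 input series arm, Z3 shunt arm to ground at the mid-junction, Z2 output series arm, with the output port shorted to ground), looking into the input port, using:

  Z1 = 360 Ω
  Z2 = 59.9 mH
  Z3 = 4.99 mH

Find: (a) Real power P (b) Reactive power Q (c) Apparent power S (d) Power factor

Step 1 — Angular frequency: ω = 2π·f = 2π·1560 = 9802 rad/s.
Step 2 — Component impedances:
  Z1: Z = R = 360 Ω
  Z2: Z = jωL = j·9802·0.0599 = 0 + j587.1 Ω
  Z3: Z = jωL = j·9802·0.00499 = 0 + j48.91 Ω
Step 3 — With the output port shorted to ground, the output series arm Z2 runs from the junction to ground; the shunt arm Z3 also runs from the junction to ground. They appear in parallel: Z3 || Z2 = 0 + j45.15 Ω.
Step 4 — Series with input arm Z1: Z_in = Z1 + (Z3 || Z2) = 360 + j45.15 Ω = 362.8∠7.1° Ω.
Step 5 — Source phasor: V = 206∠-37.9° V = 162.6 - j126.5 V.
Step 6 — Current: I = V / Z = 0.4011 - j0.4018 A = 0.5678∠-45.0° A.
Step 7 — Complex power: S = V·I* = 116.1 + j14.55 VA.
Step 8 — Real power: P = Re(S) = 116.1 W.
Step 9 — Reactive power: Q = Im(S) = 14.55 VAR.
Step 10 — Apparent power: |S| = 117 VA.
Step 11 — Power factor: PF = P/|S| = 0.9922 (lagging).

(a) P = 116.1 W  (b) Q = 14.55 VAR  (c) S = 117 VA  (d) PF = 0.9922 (lagging)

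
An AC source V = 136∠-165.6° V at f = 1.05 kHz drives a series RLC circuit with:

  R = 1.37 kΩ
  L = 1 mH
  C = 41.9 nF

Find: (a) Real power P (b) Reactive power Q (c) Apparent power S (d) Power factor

Step 1 — Angular frequency: ω = 2π·f = 2π·1050 = 6597 rad/s.
Step 2 — Component impedances:
  R: Z = R = 1370 Ω
  L: Z = jωL = j·6597·0.001 = 0 + j6.597 Ω
  C: Z = 1/(jωC) = -j/(ω·C) = 0 - j3618 Ω
Step 3 — Series combination: Z_total = R + L + C = 1370 - j3611 Ω = 3862∠-69.2° Ω.
Step 4 — Source phasor: V = 136∠-165.6° V = -131.7 - j33.82 V.
Step 5 — Current: I = V / Z = -0.003911 - j0.035 A = 0.03521∠-96.4° A.
Step 6 — Complex power: S = V·I* = 1.699 - j4.478 VA.
Step 7 — Real power: P = Re(S) = 1.699 W.
Step 8 — Reactive power: Q = Im(S) = -4.478 VAR.
Step 9 — Apparent power: |S| = 4.789 VA.
Step 10 — Power factor: PF = P/|S| = 0.3547 (leading).

(a) P = 1.699 W  (b) Q = -4.478 VAR  (c) S = 4.789 VA  (d) PF = 0.3547 (leading)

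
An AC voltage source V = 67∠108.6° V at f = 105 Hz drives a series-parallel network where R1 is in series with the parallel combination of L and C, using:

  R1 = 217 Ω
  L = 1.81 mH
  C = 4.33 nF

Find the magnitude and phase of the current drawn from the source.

Step 1 — Angular frequency: ω = 2π·f = 2π·105 = 659.7 rad/s.
Step 2 — Component impedances:
  R1: Z = R = 217 Ω
  L: Z = jωL = j·659.7·0.00181 = 0 + j1.194 Ω
  C: Z = 1/(jωC) = -j/(ω·C) = 0 - j3.501e+05 Ω
Step 3 — Parallel branch: L || C = 1/(1/L + 1/C) = 0 + j1.194 Ω.
Step 4 — Series with R1: Z_total = R1 + (L || C) = 217 + j1.194 Ω = 217∠0.3° Ω.
Step 5 — Source phasor: V = 67∠108.6° V = -21.37 + j63.5 V.
Step 6 — Ohm's law: I = V / Z_total = (-21.37 + j63.5) / (217 + j1.194) = -0.09687 + j0.2932 A.
Step 7 — Convert to polar: |I| = 0.3088 A, ∠I = 108.3°.

I = 0.3088∠108.3° A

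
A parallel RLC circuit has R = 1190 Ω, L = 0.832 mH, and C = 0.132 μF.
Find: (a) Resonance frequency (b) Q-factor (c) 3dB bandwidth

Step 1 — Resonance: ω₀ = 1/√(LC) = 1/√(0.000832·1.32e-07) = 9.542e+04 rad/s.
Step 2 — f₀ = ω₀/(2π) = 1.519e+04 Hz.
Step 3 — Parallel Q: Q = R/(ω₀L) = 1190/(9.542e+04·0.000832) = 14.99.
Step 4 — Bandwidth: Δω = ω₀/Q = 6366 rad/s; BW = Δω/(2π) = 1013 Hz.

(a) f₀ = 1.519e+04 Hz  (b) Q = 14.99  (c) BW = 1013 Hz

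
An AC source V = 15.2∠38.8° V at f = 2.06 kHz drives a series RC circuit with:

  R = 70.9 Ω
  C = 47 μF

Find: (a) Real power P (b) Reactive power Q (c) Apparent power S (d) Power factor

Step 1 — Angular frequency: ω = 2π·f = 2π·2060 = 1.294e+04 rad/s.
Step 2 — Component impedances:
  R: Z = R = 70.9 Ω
  C: Z = 1/(jωC) = -j/(ω·C) = 0 - j1.644 Ω
Step 3 — Series combination: Z_total = R + C = 70.9 - j1.644 Ω = 70.92∠-1.3° Ω.
Step 4 — Source phasor: V = 15.2∠38.8° V = 11.85 + j9.524 V.
Step 5 — Current: I = V / Z = 0.1639 + j0.1381 A = 0.2143∠40.1° A.
Step 6 — Complex power: S = V·I* = 3.257 - j0.07551 VA.
Step 7 — Real power: P = Re(S) = 3.257 W.
Step 8 — Reactive power: Q = Im(S) = -0.07551 VAR.
Step 9 — Apparent power: |S| = 3.258 VA.
Step 10 — Power factor: PF = P/|S| = 0.9997 (leading).

(a) P = 3.257 W  (b) Q = -0.07551 VAR  (c) S = 3.258 VA  (d) PF = 0.9997 (leading)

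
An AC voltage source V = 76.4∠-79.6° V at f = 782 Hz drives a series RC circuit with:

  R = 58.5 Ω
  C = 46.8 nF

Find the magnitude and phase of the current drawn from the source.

Step 1 — Angular frequency: ω = 2π·f = 2π·782 = 4913 rad/s.
Step 2 — Component impedances:
  R: Z = R = 58.5 Ω
  C: Z = 1/(jωC) = -j/(ω·C) = 0 - j4349 Ω
Step 3 — Series combination: Z_total = R + C = 58.5 - j4349 Ω = 4349∠-89.2° Ω.
Step 4 — Source phasor: V = 76.4∠-79.6° V = 13.79 - j75.14 V.
Step 5 — Ohm's law: I = V / Z_total = (13.79 - j75.14) / (58.5 - j4349) = 0.01732 + j0.002938 A.
Step 6 — Convert to polar: |I| = 0.01757 A, ∠I = 9.6°.

I = 0.01757∠9.6° A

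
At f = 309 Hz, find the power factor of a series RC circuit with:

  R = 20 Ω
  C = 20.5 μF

Step 1 — Angular frequency: ω = 2π·f = 2π·309 = 1942 rad/s.
Step 2 — Component impedances:
  R: Z = R = 20 Ω
  C: Z = 1/(jωC) = -j/(ω·C) = 0 - j25.13 Ω
Step 3 — Series combination: Z_total = R + C = 20 - j25.13 Ω = 32.11∠-51.5° Ω.
Step 4 — Power factor: PF = cos(φ) = Re(Z)/|Z| = 20/32.113 = 0.6228.
Step 5 — Type: Im(Z) = -25.13 ⇒ leading (phase φ = -51.5°).

PF = 0.6228 (leading, φ = -51.5°)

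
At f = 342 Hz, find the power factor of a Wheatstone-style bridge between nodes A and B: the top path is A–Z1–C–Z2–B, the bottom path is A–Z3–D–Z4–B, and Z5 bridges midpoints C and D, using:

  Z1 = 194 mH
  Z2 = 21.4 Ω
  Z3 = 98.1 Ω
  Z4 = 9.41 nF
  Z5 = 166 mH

Step 1 — Angular frequency: ω = 2π·f = 2π·342 = 2149 rad/s.
Step 2 — Component impedances:
  Z1: Z = jωL = j·2149·0.194 = 0 + j416.9 Ω
  Z2: Z = R = 21.4 Ω
  Z3: Z = R = 98.1 Ω
  Z4: Z = 1/(jωC) = -j/(ω·C) = 0 - j4.945e+04 Ω
  Z5: Z = jωL = j·2149·0.166 = 0 + j356.7 Ω
Step 3 — Bridge requires nodal analysis (the Z5 bridge couples midpoints C and D, so the two paths cannot be reduced to a simple series/parallel combination). Setting node B to ground and injecting 1 A at node A, the 3-node admittance system at A, C, D solves to V_A = Z_AB = 49.42 + j196.5 Ω = 202.6∠75.9° Ω.
Step 4 — Power factor: PF = cos(φ) = Re(Z)/|Z| = 49.42/202.6 = 0.2439.
Step 5 — Type: Im(Z) = 196.5 ⇒ lagging (phase φ = 75.9°).

PF = 0.2439 (lagging, φ = 75.9°)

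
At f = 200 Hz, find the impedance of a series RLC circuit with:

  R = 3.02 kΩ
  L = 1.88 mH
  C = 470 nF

Step 1 — Angular frequency: ω = 2π·f = 2π·200 = 1257 rad/s.
Step 2 — Component impedances:
  R: Z = R = 3020 Ω
  L: Z = jωL = j·1257·0.00188 = 0 + j2.362 Ω
  C: Z = 1/(jωC) = -j/(ω·C) = 0 - j1693 Ω
Step 3 — Series combination: Z_total = R + L + C = 3020 - j1691 Ω = 3461∠-29.2° Ω.

Z = 3020 - j1691 Ω = 3461∠-29.2° Ω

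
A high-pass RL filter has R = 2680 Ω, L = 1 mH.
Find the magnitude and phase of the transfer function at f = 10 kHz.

Step 1 — Angular frequency: ω = 2π·1e+04 = 6.283e+04 rad/s.
Step 2 — Transfer function: H(jω) = jωL/(R + jωL).
Step 3 — Numerator jωL = j·62.83; denominator R + jωL = 2680 + j62.83.
Step 4 — H = 0.0005494 + j0.02343.
Step 5 — Magnitude: |H| = 0.02344 (-32.6 dB); phase: φ = 88.7°.

|H| = 0.02344 (-32.6 dB), φ = 88.7°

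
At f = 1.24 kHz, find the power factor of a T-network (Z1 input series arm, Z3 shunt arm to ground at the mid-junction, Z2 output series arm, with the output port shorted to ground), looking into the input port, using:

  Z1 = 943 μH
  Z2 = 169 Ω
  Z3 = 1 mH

Step 1 — Angular frequency: ω = 2π·f = 2π·1240 = 7791 rad/s.
Step 2 — Component impedances:
  Z1: Z = jωL = j·7791·0.000943 = 0 + j7.347 Ω
  Z2: Z = R = 169 Ω
  Z3: Z = jωL = j·7791·0.001 = 0 + j7.791 Ω
Step 3 — With the output port shorted to ground, the output series arm Z2 runs from the junction to ground; the shunt arm Z3 also runs from the junction to ground. They appear in parallel: Z3 || Z2 = 0.3584 + j7.775 Ω.
Step 4 — Series with input arm Z1: Z_in = Z1 + (Z3 || Z2) = 0.3584 + j15.12 Ω = 15.13∠88.6° Ω.
Step 5 — Power factor: PF = cos(φ) = Re(Z)/|Z| = 0.35842/15.126 = 0.0237.
Step 6 — Type: Im(Z) = 15.12 ⇒ lagging (phase φ = 88.6°).

PF = 0.0237 (lagging, φ = 88.6°)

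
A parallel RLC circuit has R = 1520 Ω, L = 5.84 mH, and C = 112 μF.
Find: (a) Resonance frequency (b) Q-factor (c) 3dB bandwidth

Step 1 — Resonance: ω₀ = 1/√(LC) = 1/√(0.00584·0.000112) = 1236 rad/s.
Step 2 — f₀ = ω₀/(2π) = 196.8 Hz.
Step 3 — Parallel Q: Q = R/(ω₀L) = 1520/(1236·0.00584) = 210.5.
Step 4 — Bandwidth: Δω = ω₀/Q = 5.874 rad/s; BW = Δω/(2π) = 0.9349 Hz.

(a) f₀ = 196.8 Hz  (b) Q = 210.5  (c) BW = 0.9349 Hz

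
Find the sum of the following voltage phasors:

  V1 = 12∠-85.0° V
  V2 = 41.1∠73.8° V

Step 1 — Convert each phasor to rectangular form:
  V1 = 12·(cos(-85.0°) + j·sin(-85.0°)) = 1.046 - j11.95 V
  V2 = 41.1·(cos(73.8°) + j·sin(73.8°)) = 11.47 + j39.47 V
Step 2 — Sum components: V_total = 12.51 + j27.51 V.
Step 3 — Convert to polar: |V_total| = 30.23 V, ∠V_total = 65.5°.

V_total = 30.23∠65.5° V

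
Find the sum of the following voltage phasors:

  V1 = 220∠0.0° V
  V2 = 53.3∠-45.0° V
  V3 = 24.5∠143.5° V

Step 1 — Convert each phasor to rectangular form:
  V1 = 220·(cos(0.0°) + j·sin(0.0°)) = 220 V
  V2 = 53.3·(cos(-45.0°) + j·sin(-45.0°)) = 37.69 - j37.69 V
  V3 = 24.5·(cos(143.5°) + j·sin(143.5°)) = -19.69 + j14.57 V
Step 2 — Sum components: V_total = 238 - j23.12 V.
Step 3 — Convert to polar: |V_total| = 239.1 V, ∠V_total = -5.5°.

V_total = 239.1∠-5.5° V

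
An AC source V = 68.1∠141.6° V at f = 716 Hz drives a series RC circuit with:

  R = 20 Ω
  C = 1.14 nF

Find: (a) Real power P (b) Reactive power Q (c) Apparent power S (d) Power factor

Step 1 — Angular frequency: ω = 2π·f = 2π·716 = 4499 rad/s.
Step 2 — Component impedances:
  R: Z = R = 20 Ω
  C: Z = 1/(jωC) = -j/(ω·C) = 0 - j1.95e+05 Ω
Step 3 — Series combination: Z_total = R + C = 20 - j1.95e+05 Ω = 1.95e+05∠-90.0° Ω.
Step 4 — Source phasor: V = 68.1∠141.6° V = -53.37 + j42.3 V.
Step 5 — Current: I = V / Z = -0.000217 - j0.0002737 A = 0.0003493∠-128.4° A.
Step 6 — Complex power: S = V·I* = 2.44e-06 - j0.02378 VA.
Step 7 — Real power: P = Re(S) = 2.44e-06 W.
Step 8 — Reactive power: Q = Im(S) = -0.02378 VAR.
Step 9 — Apparent power: |S| = 0.02378 VA.
Step 10 — Power factor: PF = P/|S| = 0.0001026 (leading).

(a) P = 2.44e-06 W  (b) Q = -0.02378 VAR  (c) S = 0.02378 VA  (d) PF = 0.0001026 (leading)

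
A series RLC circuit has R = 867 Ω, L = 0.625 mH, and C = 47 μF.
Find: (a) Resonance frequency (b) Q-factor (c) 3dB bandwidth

Step 1 — Resonance: ω₀ = 1/√(LC) = 1/√(0.000625·4.7e-05) = 5835 rad/s.
Step 2 — f₀ = ω₀/(2π) = 928.6 Hz.
Step 3 — Series Q: Q = ω₀L/R = 5835·0.000625/867 = 0.004206.
Step 4 — Bandwidth: Δω = ω₀/Q = 1.387e+06 rad/s; BW = Δω/(2π) = 2.208e+05 Hz.

(a) f₀ = 928.6 Hz  (b) Q = 0.004206  (c) BW = 2.208e+05 Hz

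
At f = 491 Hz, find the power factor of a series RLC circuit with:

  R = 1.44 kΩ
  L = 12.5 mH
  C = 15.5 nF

Step 1 — Angular frequency: ω = 2π·f = 2π·491 = 3085 rad/s.
Step 2 — Component impedances:
  R: Z = R = 1440 Ω
  L: Z = jωL = j·3085·0.0125 = 0 + j38.56 Ω
  C: Z = 1/(jωC) = -j/(ω·C) = 0 - j2.091e+04 Ω
Step 3 — Series combination: Z_total = R + L + C = 1440 - j2.087e+04 Ω = 2.092e+04∠-86.1° Ω.
Step 4 — Power factor: PF = cos(φ) = Re(Z)/|Z| = 1440/20924 = 0.06882.
Step 5 — Type: Im(Z) = -2.087e+04 ⇒ leading (phase φ = -86.1°).

PF = 0.06882 (leading, φ = -86.1°)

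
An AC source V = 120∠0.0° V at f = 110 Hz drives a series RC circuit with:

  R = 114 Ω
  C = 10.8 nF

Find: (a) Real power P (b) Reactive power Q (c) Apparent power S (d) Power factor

Step 1 — Angular frequency: ω = 2π·f = 2π·110 = 691.2 rad/s.
Step 2 — Component impedances:
  R: Z = R = 114 Ω
  C: Z = 1/(jωC) = -j/(ω·C) = 0 - j1.34e+05 Ω
Step 3 — Series combination: Z_total = R + C = 114 - j1.34e+05 Ω = 1.34e+05∠-90.0° Ω.
Step 4 — Source phasor: V = 120∠0.0° V = 120 V.
Step 5 — Current: I = V / Z = 7.622e-07 + j0.0008957 A = 0.0008957∠90.0° A.
Step 6 — Complex power: S = V·I* = 9.147e-05 - j0.1075 VA.
Step 7 — Real power: P = Re(S) = 9.147e-05 W.
Step 8 — Reactive power: Q = Im(S) = -0.1075 VAR.
Step 9 — Apparent power: |S| = 0.1075 VA.
Step 10 — Power factor: PF = P/|S| = 0.0008509 (leading).

(a) P = 9.147e-05 W  (b) Q = -0.1075 VAR  (c) S = 0.1075 VA  (d) PF = 0.0008509 (leading)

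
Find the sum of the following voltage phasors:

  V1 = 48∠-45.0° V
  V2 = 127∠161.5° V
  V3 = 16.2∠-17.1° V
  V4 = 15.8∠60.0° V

Step 1 — Convert each phasor to rectangular form:
  V1 = 48·(cos(-45.0°) + j·sin(-45.0°)) = 33.94 - j33.94 V
  V2 = 127·(cos(161.5°) + j·sin(161.5°)) = -120.4 + j40.3 V
  V3 = 16.2·(cos(-17.1°) + j·sin(-17.1°)) = 15.48 - j4.763 V
  V4 = 15.8·(cos(60.0°) + j·sin(60.0°)) = 7.9 + j13.68 V
Step 2 — Sum components: V_total = -63.11 + j15.28 V.
Step 3 — Convert to polar: |V_total| = 64.93 V, ∠V_total = 166.4°.

V_total = 64.93∠166.4° V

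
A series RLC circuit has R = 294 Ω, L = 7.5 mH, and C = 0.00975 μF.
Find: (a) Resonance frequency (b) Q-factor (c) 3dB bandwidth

Step 1 — Resonance condition Im(Z)=0 gives ω₀ = 1/√(LC).
Step 2 — ω₀ = 1/√(0.0075·9.75e-09) = 1.169e+05 rad/s.
Step 3 — f₀ = ω₀/(2π) = 1.861e+04 Hz.
Step 4 — Series Q: Q = ω₀L/R = 1.169e+05·0.0075/294 = 2.983.
Step 5 — 3dB bandwidth: Δω = ω₀/Q = 3.92e+04 rad/s; BW = Δω/(2π) = 6239 Hz.

(a) f₀ = 1.861e+04 Hz  (b) Q = 2.983  (c) BW = 6239 Hz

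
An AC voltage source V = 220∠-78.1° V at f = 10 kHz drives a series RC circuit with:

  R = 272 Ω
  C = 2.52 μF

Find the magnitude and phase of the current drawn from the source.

Step 1 — Angular frequency: ω = 2π·f = 2π·1e+04 = 6.283e+04 rad/s.
Step 2 — Component impedances:
  R: Z = R = 272 Ω
  C: Z = 1/(jωC) = -j/(ω·C) = 0 - j6.316 Ω
Step 3 — Series combination: Z_total = R + C = 272 - j6.316 Ω = 272.1∠-1.3° Ω.
Step 4 — Source phasor: V = 220∠-78.1° V = 45.36 - j215.3 V.
Step 5 — Ohm's law: I = V / Z_total = (45.36 - j215.3) / (272 - j6.316) = 0.1851 - j0.7871 A.
Step 6 — Convert to polar: |I| = 0.8086 A, ∠I = -76.8°.

I = 0.8086∠-76.8° A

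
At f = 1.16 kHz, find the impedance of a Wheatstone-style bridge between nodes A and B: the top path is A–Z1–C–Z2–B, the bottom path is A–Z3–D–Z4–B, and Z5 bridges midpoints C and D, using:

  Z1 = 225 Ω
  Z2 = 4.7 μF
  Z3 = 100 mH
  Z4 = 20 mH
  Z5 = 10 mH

Step 1 — Angular frequency: ω = 2π·f = 2π·1160 = 7288 rad/s.
Step 2 — Component impedances:
  Z1: Z = R = 225 Ω
  Z2: Z = 1/(jωC) = -j/(ω·C) = 0 - j29.19 Ω
  Z3: Z = jωL = j·7288·0.1 = 0 + j728.8 Ω
  Z4: Z = jωL = j·7288·0.02 = 0 + j145.8 Ω
  Z5: Z = jωL = j·7288·0.01 = 0 + j72.88 Ω
Step 3 — Bridge requires nodal analysis (the Z5 bridge couples midpoints C and D, so the two paths cannot be reduced to a simple series/parallel combination). Setting node B to ground and injecting 1 A at node A, the 3-node admittance system at A, C, D solves to V_A = Z_AB = 213.5 + j28.24 Ω = 215.4∠7.5° Ω.

Z = 213.5 + j28.24 Ω = 215.4∠7.5° Ω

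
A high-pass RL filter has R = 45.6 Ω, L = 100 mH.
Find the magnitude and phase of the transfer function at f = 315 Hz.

Step 1 — Angular frequency: ω = 2π·315 = 1979 rad/s.
Step 2 — Transfer function: H(jω) = jωL/(R + jωL).
Step 3 — Numerator jωL = j·197.9; denominator R + jωL = 45.6 + j197.9.
Step 4 — H = 0.9496 + j0.2188.
Step 5 — Magnitude: |H| = 0.9745 (-0.2 dB); phase: φ = 13.0°.

|H| = 0.9745 (-0.2 dB), φ = 13.0°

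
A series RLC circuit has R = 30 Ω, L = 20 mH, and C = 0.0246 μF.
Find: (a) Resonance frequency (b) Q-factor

Step 1 — Resonance condition Im(Z)=0 gives ω₀ = 1/√(LC).
Step 2 — ω₀ = 1/√(0.02·2.46e-08) = 4.508e+04 rad/s.
Step 3 — f₀ = ω₀/(2π) = 7175 Hz.
Step 4 — Series Q: Q = ω₀L/R = 4.508e+04·0.02/30 = 30.06.

(a) f₀ = 7175 Hz  (b) Q = 30.06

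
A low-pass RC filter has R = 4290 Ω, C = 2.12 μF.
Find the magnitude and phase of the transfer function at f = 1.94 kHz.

Step 1 — Angular frequency: ω = 2π·1940 = 1.219e+04 rad/s.
Step 2 — Transfer function: H(jω) = 1/(1 + jωRC).
Step 3 — Denominator: 1 + jωRC = 1 + j·1.219e+04·4290·2.12e-06 = 1 + j110.9.
Step 4 — H = 8.136e-05 - j0.00902.
Step 5 — Magnitude: |H| = 0.00902 (-40.9 dB); phase: φ = -89.5°.

|H| = 0.00902 (-40.9 dB), φ = -89.5°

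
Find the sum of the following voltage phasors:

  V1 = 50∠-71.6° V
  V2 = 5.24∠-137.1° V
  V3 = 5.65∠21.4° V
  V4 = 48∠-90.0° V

Step 1 — Convert each phasor to rectangular form:
  V1 = 50·(cos(-71.6°) + j·sin(-71.6°)) = 15.78 - j47.44 V
  V2 = 5.24·(cos(-137.1°) + j·sin(-137.1°)) = -3.839 - j3.567 V
  V3 = 5.65·(cos(21.4°) + j·sin(21.4°)) = 5.26 + j2.062 V
  V4 = 48·(cos(-90.0°) + j·sin(-90.0°)) = 0 - j48 V
Step 2 — Sum components: V_total = 17.2 - j96.95 V.
Step 3 — Convert to polar: |V_total| = 98.46 V, ∠V_total = -79.9°.

V_total = 98.46∠-79.9° V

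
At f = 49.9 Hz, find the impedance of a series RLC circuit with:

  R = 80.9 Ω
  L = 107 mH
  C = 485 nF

Step 1 — Angular frequency: ω = 2π·f = 2π·49.9 = 313.5 rad/s.
Step 2 — Component impedances:
  R: Z = R = 80.9 Ω
  L: Z = jωL = j·313.5·0.107 = 0 + j33.55 Ω
  C: Z = 1/(jωC) = -j/(ω·C) = 0 - j6576 Ω
Step 3 — Series combination: Z_total = R + L + C = 80.9 - j6543 Ω = 6543∠-89.3° Ω.

Z = 80.9 - j6543 Ω = 6543∠-89.3° Ω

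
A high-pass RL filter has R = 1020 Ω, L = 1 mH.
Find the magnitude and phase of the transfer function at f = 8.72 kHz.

Step 1 — Angular frequency: ω = 2π·8720 = 5.479e+04 rad/s.
Step 2 — Transfer function: H(jω) = jωL/(R + jωL).
Step 3 — Numerator jωL = j·54.79; denominator R + jωL = 1020 + j54.79.
Step 4 — H = 0.002877 + j0.05356.
Step 5 — Magnitude: |H| = 0.05364 (-25.4 dB); phase: φ = 86.9°.

|H| = 0.05364 (-25.4 dB), φ = 86.9°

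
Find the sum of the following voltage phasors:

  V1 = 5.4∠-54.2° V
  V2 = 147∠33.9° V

Step 1 — Convert each phasor to rectangular form:
  V1 = 5.4·(cos(-54.2°) + j·sin(-54.2°)) = 3.159 - j4.38 V
  V2 = 147·(cos(33.9°) + j·sin(33.9°)) = 122 + j81.99 V
Step 2 — Sum components: V_total = 125.2 + j77.61 V.
Step 3 — Convert to polar: |V_total| = 147.3 V, ∠V_total = 31.8°.

V_total = 147.3∠31.8° V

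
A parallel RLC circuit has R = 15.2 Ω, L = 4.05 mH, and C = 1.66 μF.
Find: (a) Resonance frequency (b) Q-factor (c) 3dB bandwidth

Step 1 — Resonance: ω₀ = 1/√(LC) = 1/√(0.00405·1.66e-06) = 1.22e+04 rad/s.
Step 2 — f₀ = ω₀/(2π) = 1941 Hz.
Step 3 — Parallel Q: Q = R/(ω₀L) = 15.2/(1.22e+04·0.00405) = 0.3077.
Step 4 — Bandwidth: Δω = ω₀/Q = 3.963e+04 rad/s; BW = Δω/(2π) = 6308 Hz.

(a) f₀ = 1941 Hz  (b) Q = 0.3077  (c) BW = 6308 Hz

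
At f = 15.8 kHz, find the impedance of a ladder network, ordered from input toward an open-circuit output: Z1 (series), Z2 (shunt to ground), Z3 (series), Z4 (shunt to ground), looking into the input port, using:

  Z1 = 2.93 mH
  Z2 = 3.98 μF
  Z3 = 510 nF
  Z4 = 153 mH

Step 1 — Angular frequency: ω = 2π·f = 2π·1.58e+04 = 9.927e+04 rad/s.
Step 2 — Component impedances:
  Z1: Z = jωL = j·9.927e+04·0.00293 = 0 + j290.9 Ω
  Z2: Z = 1/(jωC) = -j/(ω·C) = 0 - j2.531 Ω
  Z3: Z = 1/(jωC) = -j/(ω·C) = 0 - j19.75 Ω
  Z4: Z = jωL = j·9.927e+04·0.153 = 0 + j1.519e+04 Ω
Step 3 — Ladder network (open output): work backward from the far end, alternating series and parallel combinations. Z_in = 0 + j288.3 Ω = 288.3∠90.0° Ω.

Z = 0 + j288.3 Ω = 288.3∠90.0° Ω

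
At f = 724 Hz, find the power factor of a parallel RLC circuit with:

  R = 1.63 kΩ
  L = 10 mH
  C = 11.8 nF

Step 1 — Angular frequency: ω = 2π·f = 2π·724 = 4549 rad/s.
Step 2 — Component impedances:
  R: Z = R = 1630 Ω
  L: Z = jωL = j·4549·0.01 = 0 + j45.49 Ω
  C: Z = 1/(jωC) = -j/(ω·C) = 0 - j1.863e+04 Ω
Step 3 — Parallel combination: 1/Z_total = 1/R + 1/L + 1/C; Z_total = 1.275 + j45.57 Ω = 45.58∠88.4° Ω.
Step 4 — Power factor: PF = cos(φ) = Re(Z)/|Z| = 1.275/45.58 = 0.02797.
Step 5 — Type: Im(Z) = 45.57 ⇒ lagging (phase φ = 88.4°).

PF = 0.02797 (lagging, φ = 88.4°)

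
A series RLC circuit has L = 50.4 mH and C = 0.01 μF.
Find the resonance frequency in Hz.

Step 1 — Resonance condition Im(Z)=0 gives ω₀ = 1/√(LC).
Step 2 — ω₀ = 1/√(0.0504·1e-08) = 4.454e+04 rad/s.
Step 3 — f₀ = ω₀/(2π) = 7089 Hz.

f₀ = 7089 Hz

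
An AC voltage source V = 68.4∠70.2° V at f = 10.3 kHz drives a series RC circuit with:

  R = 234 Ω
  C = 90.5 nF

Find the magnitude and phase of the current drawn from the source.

Step 1 — Angular frequency: ω = 2π·f = 2π·1.03e+04 = 6.472e+04 rad/s.
Step 2 — Component impedances:
  R: Z = R = 234 Ω
  C: Z = 1/(jωC) = -j/(ω·C) = 0 - j170.7 Ω
Step 3 — Series combination: Z_total = R + C = 234 - j170.7 Ω = 289.7∠-36.1° Ω.
Step 4 — Source phasor: V = 68.4∠70.2° V = 23.17 + j64.36 V.
Step 5 — Ohm's law: I = V / Z_total = (23.17 + j64.36) / (234 - j170.7) = -0.06634 + j0.2266 A.
Step 6 — Convert to polar: |I| = 0.2361 A, ∠I = 106.3°.

I = 0.2361∠106.3° A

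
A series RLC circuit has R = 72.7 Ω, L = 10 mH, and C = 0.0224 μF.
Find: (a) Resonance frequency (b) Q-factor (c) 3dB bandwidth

Step 1 — Resonance: ω₀ = 1/√(LC) = 1/√(0.01·2.24e-08) = 6.682e+04 rad/s.
Step 2 — f₀ = ω₀/(2π) = 1.063e+04 Hz.
Step 3 — Series Q: Q = ω₀L/R = 6.682e+04·0.01/72.7 = 9.191.
Step 4 — Bandwidth: Δω = ω₀/Q = 7270 rad/s; BW = Δω/(2π) = 1157 Hz.

(a) f₀ = 1.063e+04 Hz  (b) Q = 9.191  (c) BW = 1157 Hz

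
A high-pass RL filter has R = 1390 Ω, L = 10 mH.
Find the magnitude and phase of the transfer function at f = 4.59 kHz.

Step 1 — Angular frequency: ω = 2π·4590 = 2.884e+04 rad/s.
Step 2 — Transfer function: H(jω) = jωL/(R + jωL).
Step 3 — Numerator jωL = j·288.4; denominator R + jωL = 1390 + j288.4.
Step 4 — H = 0.04127 + j0.1989.
Step 5 — Magnitude: |H| = 0.2032 (-13.8 dB); phase: φ = 78.3°.

|H| = 0.2032 (-13.8 dB), φ = 78.3°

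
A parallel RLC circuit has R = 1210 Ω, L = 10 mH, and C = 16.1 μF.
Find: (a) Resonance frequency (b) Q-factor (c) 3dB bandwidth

Step 1 — Resonance: ω₀ = 1/√(LC) = 1/√(0.01·1.61e-05) = 2492 rad/s.
Step 2 — f₀ = ω₀/(2π) = 396.6 Hz.
Step 3 — Parallel Q: Q = R/(ω₀L) = 1210/(2492·0.01) = 48.55.
Step 4 — Bandwidth: Δω = ω₀/Q = 51.33 rad/s; BW = Δω/(2π) = 8.17 Hz.

(a) f₀ = 396.6 Hz  (b) Q = 48.55  (c) BW = 8.17 Hz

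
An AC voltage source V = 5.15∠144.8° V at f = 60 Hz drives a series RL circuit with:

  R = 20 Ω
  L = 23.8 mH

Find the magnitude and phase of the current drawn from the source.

Step 1 — Angular frequency: ω = 2π·f = 2π·60 = 377 rad/s.
Step 2 — Component impedances:
  R: Z = R = 20 Ω
  L: Z = jωL = j·377·0.0238 = 0 + j8.972 Ω
Step 3 — Series combination: Z_total = R + L = 20 + j8.972 Ω = 21.92∠24.2° Ω.
Step 4 — Source phasor: V = 5.15∠144.8° V = -4.208 + j2.969 V.
Step 5 — Ohm's law: I = V / Z_total = (-4.208 + j2.969) / (20 + j8.972) = -0.1197 + j0.2021 A.
Step 6 — Convert to polar: |I| = 0.2349 A, ∠I = 120.6°.

I = 0.2349∠120.6° A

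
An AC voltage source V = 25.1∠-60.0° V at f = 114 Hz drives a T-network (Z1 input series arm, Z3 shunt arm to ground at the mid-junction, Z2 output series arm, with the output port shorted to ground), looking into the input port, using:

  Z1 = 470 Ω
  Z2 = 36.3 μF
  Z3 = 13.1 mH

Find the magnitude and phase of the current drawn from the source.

Step 1 — Angular frequency: ω = 2π·f = 2π·114 = 716.3 rad/s.
Step 2 — Component impedances:
  Z1: Z = R = 470 Ω
  Z2: Z = 1/(jωC) = -j/(ω·C) = 0 - j38.46 Ω
  Z3: Z = jωL = j·716.3·0.0131 = 0 + j9.383 Ω
Step 3 — With the output port shorted to ground, the output series arm Z2 runs from the junction to ground; the shunt arm Z3 also runs from the junction to ground. They appear in parallel: Z3 || Z2 = 0 + j12.41 Ω.
Step 4 — Series with input arm Z1: Z_in = Z1 + (Z3 || Z2) = 470 + j12.41 Ω = 470.2∠1.5° Ω.
Step 5 — Source phasor: V = 25.1∠-60.0° V = 12.55 - j21.74 V.
Step 6 — Ohm's law: I = V / Z_total = (12.55 - j21.74) / (470 + j12.41) = 0.02546 - j0.04692 A.
Step 7 — Convert to polar: |I| = 0.05339 A, ∠I = -61.5°.

I = 0.05339∠-61.5° A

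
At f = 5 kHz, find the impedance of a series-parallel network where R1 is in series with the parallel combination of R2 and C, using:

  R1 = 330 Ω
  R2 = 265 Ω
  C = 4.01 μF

Step 1 — Angular frequency: ω = 2π·f = 2π·5000 = 3.142e+04 rad/s.
Step 2 — Component impedances:
  R1: Z = R = 330 Ω
  R2: Z = R = 265 Ω
  C: Z = 1/(jωC) = -j/(ω·C) = 0 - j7.938 Ω
Step 3 — Parallel branch: R2 || C = 1/(1/R2 + 1/C) = 0.2376 - j7.931 Ω.
Step 4 — Series with R1: Z_total = R1 + (R2 || C) = 330.2 - j7.931 Ω = 330.3∠-1.4° Ω.

Z = 330.2 - j7.931 Ω = 330.3∠-1.4° Ω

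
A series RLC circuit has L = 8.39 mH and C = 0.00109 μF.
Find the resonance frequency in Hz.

Step 1 — Resonance condition Im(Z)=0 gives ω₀ = 1/√(LC).
Step 2 — ω₀ = 1/√(0.00839·1.09e-09) = 3.307e+05 rad/s.
Step 3 — f₀ = ω₀/(2π) = 5.263e+04 Hz.

f₀ = 5.263e+04 Hz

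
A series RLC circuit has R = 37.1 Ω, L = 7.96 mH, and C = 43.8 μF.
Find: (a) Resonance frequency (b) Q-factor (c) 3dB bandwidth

Step 1 — Resonance: ω₀ = 1/√(LC) = 1/√(0.00796·4.38e-05) = 1694 rad/s.
Step 2 — f₀ = ω₀/(2π) = 269.5 Hz.
Step 3 — Series Q: Q = ω₀L/R = 1694·0.00796/37.1 = 0.3634.
Step 4 — Bandwidth: Δω = ω₀/Q = 4661 rad/s; BW = Δω/(2π) = 741.8 Hz.

(a) f₀ = 269.5 Hz  (b) Q = 0.3634  (c) BW = 741.8 Hz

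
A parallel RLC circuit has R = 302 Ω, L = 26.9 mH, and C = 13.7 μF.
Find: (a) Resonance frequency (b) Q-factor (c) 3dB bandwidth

Step 1 — Resonance: ω₀ = 1/√(LC) = 1/√(0.0269·1.37e-05) = 1647 rad/s.
Step 2 — f₀ = ω₀/(2π) = 262.2 Hz.
Step 3 — Parallel Q: Q = R/(ω₀L) = 302/(1647·0.0269) = 6.815.
Step 4 — Bandwidth: Δω = ω₀/Q = 241.7 rad/s; BW = Δω/(2π) = 38.47 Hz.

(a) f₀ = 262.2 Hz  (b) Q = 6.815  (c) BW = 38.47 Hz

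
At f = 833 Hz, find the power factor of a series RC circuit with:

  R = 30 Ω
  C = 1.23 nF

Step 1 — Angular frequency: ω = 2π·f = 2π·833 = 5234 rad/s.
Step 2 — Component impedances:
  R: Z = R = 30 Ω
  C: Z = 1/(jωC) = -j/(ω·C) = 0 - j1.553e+05 Ω
Step 3 — Series combination: Z_total = R + C = 30 - j1.553e+05 Ω = 1.553e+05∠-90.0° Ω.
Step 4 — Power factor: PF = cos(φ) = Re(Z)/|Z| = 30/1.5534e+05 = 0.0001931.
Step 5 — Type: Im(Z) = -1.553e+05 ⇒ leading (phase φ = -90.0°).

PF = 0.0001931 (leading, φ = -90.0°)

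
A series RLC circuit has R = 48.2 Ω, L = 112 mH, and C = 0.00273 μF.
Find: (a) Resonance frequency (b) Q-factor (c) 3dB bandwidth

Step 1 — Resonance condition Im(Z)=0 gives ω₀ = 1/√(LC).
Step 2 — ω₀ = 1/√(0.112·2.73e-09) = 5.719e+04 rad/s.
Step 3 — f₀ = ω₀/(2π) = 9102 Hz.
Step 4 — Series Q: Q = ω₀L/R = 5.719e+04·0.112/48.2 = 132.9.
Step 5 — 3dB bandwidth: Δω = ω₀/Q = 430.4 rad/s; BW = Δω/(2π) = 68.49 Hz.

(a) f₀ = 9102 Hz  (b) Q = 132.9  (c) BW = 68.49 Hz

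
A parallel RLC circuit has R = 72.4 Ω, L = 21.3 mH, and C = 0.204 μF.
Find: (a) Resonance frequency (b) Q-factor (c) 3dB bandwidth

Step 1 — Resonance: ω₀ = 1/√(LC) = 1/√(0.0213·2.04e-07) = 1.517e+04 rad/s.
Step 2 — f₀ = ω₀/(2π) = 2414 Hz.
Step 3 — Parallel Q: Q = R/(ω₀L) = 72.4/(1.517e+04·0.0213) = 0.2241.
Step 4 — Bandwidth: Δω = ω₀/Q = 6.771e+04 rad/s; BW = Δω/(2π) = 1.078e+04 Hz.

(a) f₀ = 2414 Hz  (b) Q = 0.2241  (c) BW = 1.078e+04 Hz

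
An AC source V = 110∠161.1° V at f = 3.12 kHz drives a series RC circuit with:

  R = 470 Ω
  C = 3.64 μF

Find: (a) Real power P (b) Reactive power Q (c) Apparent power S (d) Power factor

Step 1 — Angular frequency: ω = 2π·f = 2π·3120 = 1.96e+04 rad/s.
Step 2 — Component impedances:
  R: Z = R = 470 Ω
  C: Z = 1/(jωC) = -j/(ω·C) = 0 - j14.01 Ω
Step 3 — Series combination: Z_total = R + C = 470 - j14.01 Ω = 470.2∠-1.7° Ω.
Step 4 — Source phasor: V = 110∠161.1° V = -104.1 + j35.63 V.
Step 5 — Current: I = V / Z = -0.2235 + j0.06915 A = 0.2339∠162.8° A.
Step 6 — Complex power: S = V·I* = 25.72 - j0.767 VA.
Step 7 — Real power: P = Re(S) = 25.72 W.
Step 8 — Reactive power: Q = Im(S) = -0.767 VAR.
Step 9 — Apparent power: |S| = 25.73 VA.
Step 10 — Power factor: PF = P/|S| = 0.9996 (leading).

(a) P = 25.72 W  (b) Q = -0.767 VAR  (c) S = 25.73 VA  (d) PF = 0.9996 (leading)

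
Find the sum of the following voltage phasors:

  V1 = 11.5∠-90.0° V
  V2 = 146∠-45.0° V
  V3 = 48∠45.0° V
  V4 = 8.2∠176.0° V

Step 1 — Convert each phasor to rectangular form:
  V1 = 11.5·(cos(-90.0°) + j·sin(-90.0°)) = 0 - j11.5 V
  V2 = 146·(cos(-45.0°) + j·sin(-45.0°)) = 103.2 - j103.2 V
  V3 = 48·(cos(45.0°) + j·sin(45.0°)) = 33.94 + j33.94 V
  V4 = 8.2·(cos(176.0°) + j·sin(176.0°)) = -8.18 + j0.572 V
Step 2 — Sum components: V_total = 129 - j80.22 V.
Step 3 — Convert to polar: |V_total| = 151.9 V, ∠V_total = -31.9°.

V_total = 151.9∠-31.9° V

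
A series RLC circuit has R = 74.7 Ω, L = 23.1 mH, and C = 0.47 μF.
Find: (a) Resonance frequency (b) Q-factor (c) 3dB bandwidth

Step 1 — Resonance: ω₀ = 1/√(LC) = 1/√(0.0231·4.7e-07) = 9597 rad/s.
Step 2 — f₀ = ω₀/(2π) = 1527 Hz.
Step 3 — Series Q: Q = ω₀L/R = 9597·0.0231/74.7 = 2.968.
Step 4 — Bandwidth: Δω = ω₀/Q = 3234 rad/s; BW = Δω/(2π) = 514.7 Hz.

(a) f₀ = 1527 Hz  (b) Q = 2.968  (c) BW = 514.7 Hz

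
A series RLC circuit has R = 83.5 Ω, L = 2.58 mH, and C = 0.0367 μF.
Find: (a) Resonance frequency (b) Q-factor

Step 1 — Resonance condition Im(Z)=0 gives ω₀ = 1/√(LC).
Step 2 — ω₀ = 1/√(0.00258·3.67e-08) = 1.028e+05 rad/s.
Step 3 — f₀ = ω₀/(2π) = 1.636e+04 Hz.
Step 4 — Series Q: Q = ω₀L/R = 1.028e+05·0.00258/83.5 = 3.175.

(a) f₀ = 1.636e+04 Hz  (b) Q = 3.175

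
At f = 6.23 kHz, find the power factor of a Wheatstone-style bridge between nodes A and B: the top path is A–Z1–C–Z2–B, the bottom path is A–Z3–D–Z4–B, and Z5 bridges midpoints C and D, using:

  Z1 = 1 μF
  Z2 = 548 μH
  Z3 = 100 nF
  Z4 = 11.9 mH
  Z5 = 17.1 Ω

Step 1 — Angular frequency: ω = 2π·f = 2π·6230 = 3.914e+04 rad/s.
Step 2 — Component impedances:
  Z1: Z = 1/(jωC) = -j/(ω·C) = 0 - j25.55 Ω
  Z2: Z = jωL = j·3.914e+04·0.000548 = 0 + j21.45 Ω
  Z3: Z = 1/(jωC) = -j/(ω·C) = 0 - j255.5 Ω
  Z4: Z = jωL = j·3.914e+04·0.0119 = 0 + j465.8 Ω
  Z5: Z = R = 17.1 Ω
Step 3 — Bridge requires nodal analysis (the Z5 bridge couples midpoints C and D, so the two paths cannot be reduced to a simple series/parallel combination). Setting node B to ground and injecting 1 A at node A, the 3-node admittance system at A, C, D solves to V_A = Z_AB = 0.03757 - j2.718 Ω = 2.719∠-89.2° Ω.
Step 4 — Power factor: PF = cos(φ) = Re(Z)/|Z| = 0.03757/2.719 = 0.01382.
Step 5 — Type: Im(Z) = -2.718 ⇒ leading (phase φ = -89.2°).

PF = 0.01382 (leading, φ = -89.2°)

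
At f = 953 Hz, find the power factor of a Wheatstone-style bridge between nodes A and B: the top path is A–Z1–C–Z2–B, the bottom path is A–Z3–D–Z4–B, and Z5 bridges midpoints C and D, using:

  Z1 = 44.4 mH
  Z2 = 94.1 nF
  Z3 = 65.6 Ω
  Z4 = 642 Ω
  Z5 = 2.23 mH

Step 1 — Angular frequency: ω = 2π·f = 2π·953 = 5988 rad/s.
Step 2 — Component impedances:
  Z1: Z = jωL = j·5988·0.0444 = 0 + j265.9 Ω
  Z2: Z = 1/(jωC) = -j/(ω·C) = 0 - j1775 Ω
  Z3: Z = R = 65.6 Ω
  Z4: Z = R = 642 Ω
  Z5: Z = jωL = j·5988·0.00223 = 0 + j13.35 Ω
Step 3 — Bridge requires nodal analysis (the Z5 bridge couples midpoints C and D, so the two paths cannot be reduced to a simple series/parallel combination). Setting node B to ground and injecting 1 A at node A, the 3-node admittance system at A, C, D solves to V_A = Z_AB = 628.7 - j194 Ω = 657.9∠-17.1° Ω.
Step 4 — Power factor: PF = cos(φ) = Re(Z)/|Z| = 628.7/657.9 = 0.9556.
Step 5 — Type: Im(Z) = -194 ⇒ leading (phase φ = -17.1°).

PF = 0.9556 (leading, φ = -17.1°)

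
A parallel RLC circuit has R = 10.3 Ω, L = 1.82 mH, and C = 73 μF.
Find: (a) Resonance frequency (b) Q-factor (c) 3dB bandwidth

Step 1 — Resonance: ω₀ = 1/√(LC) = 1/√(0.00182·7.3e-05) = 2743 rad/s.
Step 2 — f₀ = ω₀/(2π) = 436.6 Hz.
Step 3 — Parallel Q: Q = R/(ω₀L) = 10.3/(2743·0.00182) = 2.063.
Step 4 — Bandwidth: Δω = ω₀/Q = 1330 rad/s; BW = Δω/(2π) = 211.7 Hz.

(a) f₀ = 436.6 Hz  (b) Q = 2.063  (c) BW = 211.7 Hz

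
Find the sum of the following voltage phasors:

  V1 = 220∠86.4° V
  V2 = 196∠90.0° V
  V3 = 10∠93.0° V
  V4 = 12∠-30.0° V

Step 1 — Convert each phasor to rectangular form:
  V1 = 220·(cos(86.4°) + j·sin(86.4°)) = 13.81 + j219.6 V
  V2 = 196·(cos(90.0°) + j·sin(90.0°)) = 0 + j196 V
  V3 = 10·(cos(93.0°) + j·sin(93.0°)) = -0.5234 + j9.986 V
  V4 = 12·(cos(-30.0°) + j·sin(-30.0°)) = 10.39 - j6 V
Step 2 — Sum components: V_total = 23.68 + j419.6 V.
Step 3 — Convert to polar: |V_total| = 420.2 V, ∠V_total = 86.8°.

V_total = 420.2∠86.8° V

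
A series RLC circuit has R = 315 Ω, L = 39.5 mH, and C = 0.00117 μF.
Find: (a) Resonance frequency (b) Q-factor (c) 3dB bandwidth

Step 1 — Resonance: ω₀ = 1/√(LC) = 1/√(0.0395·1.17e-09) = 1.471e+05 rad/s.
Step 2 — f₀ = ω₀/(2π) = 2.341e+04 Hz.
Step 3 — Series Q: Q = ω₀L/R = 1.471e+05·0.0395/315 = 18.45.
Step 4 — Bandwidth: Δω = ω₀/Q = 7975 rad/s; BW = Δω/(2π) = 1269 Hz.

(a) f₀ = 2.341e+04 Hz  (b) Q = 18.45  (c) BW = 1269 Hz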